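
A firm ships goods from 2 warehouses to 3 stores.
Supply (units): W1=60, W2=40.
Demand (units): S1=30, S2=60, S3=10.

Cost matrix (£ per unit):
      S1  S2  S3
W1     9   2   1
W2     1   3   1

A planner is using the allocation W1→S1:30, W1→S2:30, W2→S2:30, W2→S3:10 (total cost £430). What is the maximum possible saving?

Current plan cost = 30·9 + 30·2 + 30·3 + 10·1 = £430.
Optimal plan:
  W1–S2: 60 × £2 = £120
  W2–S1: 30 × £1 = £30
  W2–S3: 10 × £1 = £10
Optimal cost = £160.
Saving = 430 − 160 = £270.

270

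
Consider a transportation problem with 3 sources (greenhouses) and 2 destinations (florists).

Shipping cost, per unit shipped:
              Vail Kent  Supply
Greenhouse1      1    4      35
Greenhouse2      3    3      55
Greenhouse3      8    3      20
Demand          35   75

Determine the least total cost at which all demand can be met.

A cheapest plan:
  Greenhouse1 to Vail: 35 × 1 = 35
  Greenhouse2 to Kent: 55 × 3 = 165
  Greenhouse3 to Kent: 20 × 3 = 60
Total = 35 + 165 + 60 = 260.

260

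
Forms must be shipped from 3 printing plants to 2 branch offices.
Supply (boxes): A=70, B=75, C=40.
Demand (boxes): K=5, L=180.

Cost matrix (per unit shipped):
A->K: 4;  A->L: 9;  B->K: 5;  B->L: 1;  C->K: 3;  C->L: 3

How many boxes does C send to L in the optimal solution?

40

Solving gives:
  A→K: 5 × 4 = 20
  A→L: 65 × 9 = 585
  B→L: 75 × 1 = 75
  C→L: 40 × 3 = 120
Total cost = 800.
So C→L carries 40 boxes.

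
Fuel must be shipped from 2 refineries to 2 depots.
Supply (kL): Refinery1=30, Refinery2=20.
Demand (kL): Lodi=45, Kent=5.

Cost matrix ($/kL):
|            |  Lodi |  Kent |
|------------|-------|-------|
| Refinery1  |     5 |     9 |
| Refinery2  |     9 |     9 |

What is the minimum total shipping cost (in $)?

Optimal allocation:
  Refinery1→Lodi: 30 × $5 = $150
  Refinery2→Lodi: 15 × $9 = $135
  Refinery2→Kent: 5 × $9 = $45
Total = 150 + 135 + 45 = $330.

330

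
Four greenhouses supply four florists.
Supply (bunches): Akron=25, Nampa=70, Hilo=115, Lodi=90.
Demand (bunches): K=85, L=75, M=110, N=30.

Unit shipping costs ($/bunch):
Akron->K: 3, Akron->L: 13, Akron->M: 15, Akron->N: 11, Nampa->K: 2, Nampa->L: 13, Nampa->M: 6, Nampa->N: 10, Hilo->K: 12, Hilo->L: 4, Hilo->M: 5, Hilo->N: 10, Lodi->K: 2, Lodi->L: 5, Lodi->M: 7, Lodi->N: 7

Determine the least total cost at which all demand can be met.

1325

Optimal allocation:
  Akron->K: 25 × $3 = $75
  Nampa->K: 60 × $2 = $120
  Nampa->M: 10 × $6 = $60
  Hilo->L: 15 × $4 = $60
  Hilo->M: 100 × $5 = $500
  Lodi->L: 60 × $5 = $300
  Lodi->N: 30 × $7 = $210
Total = 75 + 120 + 60 + 60 + 500 + 300 + 210 = $1325.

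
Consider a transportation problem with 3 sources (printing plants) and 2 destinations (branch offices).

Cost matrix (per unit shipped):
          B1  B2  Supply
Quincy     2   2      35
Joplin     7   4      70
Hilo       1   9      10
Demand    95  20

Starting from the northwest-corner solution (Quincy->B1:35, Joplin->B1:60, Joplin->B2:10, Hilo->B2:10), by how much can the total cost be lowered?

110

Current plan cost = 35·2 + 60·7 + 10·4 + 10·9 = 620.
Optimal plan:
  Quincy–B1: 35 × 2 = 70
  Joplin–B1: 50 × 7 = 350
  Joplin–B2: 20 × 4 = 80
  Hilo–B1: 10 × 1 = 10
Optimal cost = 510.
Saving = 620 − 510 = 110.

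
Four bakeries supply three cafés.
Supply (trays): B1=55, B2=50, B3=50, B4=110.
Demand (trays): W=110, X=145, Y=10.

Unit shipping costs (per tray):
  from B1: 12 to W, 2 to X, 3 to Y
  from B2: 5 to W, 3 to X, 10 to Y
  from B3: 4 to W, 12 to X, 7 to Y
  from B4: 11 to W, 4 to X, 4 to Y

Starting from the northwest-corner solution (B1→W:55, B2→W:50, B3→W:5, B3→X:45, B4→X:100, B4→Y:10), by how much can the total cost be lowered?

Current plan cost = 55·12 + 50·5 + 5·4 + 45·12 + 100·4 + 10·4 = 1910.
Optimal plan:
  B1->X: 55 trays
  B2->W: 50 trays
  B3->W: 50 trays
  B4->W: 10 trays
  B4->X: 90 trays
  B4->Y: 10 trays
Optimal cost = 1070.
Saving = 1910 − 1070 = 840.

840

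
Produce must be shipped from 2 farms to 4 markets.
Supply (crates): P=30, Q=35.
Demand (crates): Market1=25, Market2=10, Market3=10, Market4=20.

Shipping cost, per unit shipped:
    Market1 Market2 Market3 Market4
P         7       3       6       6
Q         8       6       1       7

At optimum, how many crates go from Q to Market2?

Optimal shipments:
  P→Market1: 20 crates
  P→Market2: 10 crates
  Q→Market1: 5 crates
  Q→Market3: 10 crates
  Q→Market4: 20 crates
Total cost = 360.
The route Q→Market2 is not used.

0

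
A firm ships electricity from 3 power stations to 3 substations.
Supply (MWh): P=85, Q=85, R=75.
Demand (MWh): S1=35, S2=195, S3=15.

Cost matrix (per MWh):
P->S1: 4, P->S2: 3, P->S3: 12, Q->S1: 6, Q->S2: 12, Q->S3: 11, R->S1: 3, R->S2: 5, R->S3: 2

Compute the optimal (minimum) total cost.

A cheapest plan:
  P to S2: 85 × 3 = 255
  Q to S1: 35 × 6 = 210
  Q to S2: 50 × 12 = 600
  R to S2: 60 × 5 = 300
  R to S3: 15 × 2 = 30
Total = 255 + 210 + 600 + 300 + 30 = 1395.

1395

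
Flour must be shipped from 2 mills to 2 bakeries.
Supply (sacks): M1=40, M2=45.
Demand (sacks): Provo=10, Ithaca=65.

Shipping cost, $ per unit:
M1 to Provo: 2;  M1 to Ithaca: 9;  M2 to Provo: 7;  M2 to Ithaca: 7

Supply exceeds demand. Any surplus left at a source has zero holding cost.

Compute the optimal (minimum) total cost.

An optimal shipping plan:
  M1–Provo: 10 × $2 = $20
  M1–Ithaca: 20 × $9 = $180
  M2–Ithaca: 45 × $7 = $315
Total = 20 + 180 + 315 = $515.

515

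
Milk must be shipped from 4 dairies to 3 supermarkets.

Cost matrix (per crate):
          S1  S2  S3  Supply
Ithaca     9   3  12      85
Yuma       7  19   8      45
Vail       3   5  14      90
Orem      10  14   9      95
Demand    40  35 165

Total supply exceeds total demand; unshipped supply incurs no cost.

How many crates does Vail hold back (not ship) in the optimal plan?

50

An optimal plan:
  Ithaca->S2: 35 × 3 = 105
  Ithaca->S3: 25 × 12 = 300
  Yuma->S3: 45 × 8 = 360
  Vail->S1: 40 × 3 = 120
  Orem->S3: 95 × 9 = 855
Total cost = 1740.
Vail ships 40 of its 90, leaving 50.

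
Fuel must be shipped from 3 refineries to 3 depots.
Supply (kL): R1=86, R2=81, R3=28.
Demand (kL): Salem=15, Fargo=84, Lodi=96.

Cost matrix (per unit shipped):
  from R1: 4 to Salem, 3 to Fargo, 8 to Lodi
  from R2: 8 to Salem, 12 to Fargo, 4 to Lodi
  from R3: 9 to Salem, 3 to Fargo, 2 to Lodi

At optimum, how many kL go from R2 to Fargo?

0

Solving gives:
  R1 to Salem: 15 × 4 = 60
  R1 to Fargo: 71 × 3 = 213
  R2 to Lodi: 81 × 4 = 324
  R3 to Fargo: 13 × 3 = 39
  R3 to Lodi: 15 × 2 = 30
Total cost = 666.
The route R2→Fargo is not used.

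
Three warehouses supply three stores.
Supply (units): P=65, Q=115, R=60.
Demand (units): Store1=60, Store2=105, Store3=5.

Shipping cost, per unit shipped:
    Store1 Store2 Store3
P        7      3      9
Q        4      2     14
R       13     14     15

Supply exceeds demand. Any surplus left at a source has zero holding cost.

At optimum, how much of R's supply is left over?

An optimal plan:
  P–Store2: 50 units
  P–Store3: 5 units
  Q–Store1: 60 units
  Q–Store2: 55 units
Total cost = 545.
R ships 0 of its 60, leaving 60.

60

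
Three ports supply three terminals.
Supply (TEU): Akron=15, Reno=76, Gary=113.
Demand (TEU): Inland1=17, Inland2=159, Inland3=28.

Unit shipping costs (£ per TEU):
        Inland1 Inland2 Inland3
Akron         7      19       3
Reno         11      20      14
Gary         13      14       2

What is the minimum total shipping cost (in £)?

One minimum-cost allocation:
  Akron→Inland3: 15 × £3 = £45
  Reno→Inland1: 17 × £11 = £187
  Reno→Inland2: 59 × £20 = £1180
  Gary→Inland2: 100 × £14 = £1400
  Gary→Inland3: 13 × £2 = £26
Total = 45 + 187 + 1180 + 1400 + 26 = £2838.

2838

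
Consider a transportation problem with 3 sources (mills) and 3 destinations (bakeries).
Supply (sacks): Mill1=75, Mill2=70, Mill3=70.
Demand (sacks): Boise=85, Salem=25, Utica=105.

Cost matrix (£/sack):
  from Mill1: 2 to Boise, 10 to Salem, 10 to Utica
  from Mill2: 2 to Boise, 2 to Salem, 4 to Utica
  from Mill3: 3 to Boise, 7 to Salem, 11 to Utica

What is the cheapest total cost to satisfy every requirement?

1020

Optimal allocation:
  Mill1–Boise: 40 × £2 = £80
  Mill1–Utica: 35 × £10 = £350
  Mill2–Utica: 70 × £4 = £280
  Mill3–Boise: 45 × £3 = £135
  Mill3–Salem: 25 × £7 = £175
Total = 80 + 350 + 280 + 135 + 175 = £1020.
(Supply check: Mill1 ships 75; Mill2 ships 70; Mill3 ships 70.)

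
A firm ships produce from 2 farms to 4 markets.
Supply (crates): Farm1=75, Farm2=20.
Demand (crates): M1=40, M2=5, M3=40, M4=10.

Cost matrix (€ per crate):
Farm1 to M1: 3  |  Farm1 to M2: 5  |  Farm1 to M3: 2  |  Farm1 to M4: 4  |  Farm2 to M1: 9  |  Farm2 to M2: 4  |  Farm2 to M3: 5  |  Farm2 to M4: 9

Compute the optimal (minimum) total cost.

305

One minimum-cost allocation:
  Farm1–M1: 40 crates
  Farm1–M3: 25 crates
  Farm1–M4: 10 crates
  Farm2–M2: 5 crates
  Farm2–M3: 15 crates
Total cost = €305.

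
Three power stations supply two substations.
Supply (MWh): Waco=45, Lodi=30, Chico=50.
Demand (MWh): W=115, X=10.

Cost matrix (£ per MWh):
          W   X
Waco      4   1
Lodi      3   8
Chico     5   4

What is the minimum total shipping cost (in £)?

One minimum-cost allocation:
  Waco→W: 35 × £4 = £140
  Waco→X: 10 × £1 = £10
  Lodi→W: 30 × £3 = £90
  Chico→W: 50 × £5 = £250
Total = 140 + 10 + 90 + 250 = £490.
(Supply check: Waco ships 45; Lodi ships 30; Chico ships 50.)

490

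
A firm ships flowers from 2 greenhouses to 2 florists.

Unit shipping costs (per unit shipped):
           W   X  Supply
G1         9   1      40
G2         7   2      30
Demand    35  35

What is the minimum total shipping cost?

A cheapest plan:
  G1 to W: 5 bunches
  G1 to X: 35 bunches
  G2 to W: 30 bunches
Total cost = 290.

290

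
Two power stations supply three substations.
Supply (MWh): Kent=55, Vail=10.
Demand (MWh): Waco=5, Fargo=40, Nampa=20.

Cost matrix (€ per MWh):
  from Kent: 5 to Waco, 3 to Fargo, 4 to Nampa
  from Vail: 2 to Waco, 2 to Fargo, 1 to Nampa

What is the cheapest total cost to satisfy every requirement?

Optimal allocation:
  Kent->Waco: 5 × €5 = €25
  Kent->Fargo: 40 × €3 = €120
  Kent->Nampa: 10 × €4 = €40
  Vail->Nampa: 10 × €1 = €10
Total = 25 + 120 + 40 + 10 = €195.
(Supply check: Kent ships 55; Vail ships 10.)

195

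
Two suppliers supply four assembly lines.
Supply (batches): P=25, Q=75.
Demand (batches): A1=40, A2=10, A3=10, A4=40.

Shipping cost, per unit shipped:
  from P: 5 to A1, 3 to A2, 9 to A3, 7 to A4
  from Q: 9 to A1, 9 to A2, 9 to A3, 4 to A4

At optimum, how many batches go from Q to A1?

25

Optimal shipments:
  P->A1: 15 × 5 = 75
  P->A2: 10 × 3 = 30
  Q->A1: 25 × 9 = 225
  Q->A3: 10 × 9 = 90
  Q->A4: 40 × 4 = 160
Total cost = 580.
So Q→A1 carries 25 batches.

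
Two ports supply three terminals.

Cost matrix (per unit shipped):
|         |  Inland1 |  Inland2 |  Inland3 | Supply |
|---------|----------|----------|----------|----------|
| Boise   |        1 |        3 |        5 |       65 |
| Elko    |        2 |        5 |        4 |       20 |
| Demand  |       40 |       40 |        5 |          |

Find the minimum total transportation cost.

One minimum-cost allocation:
  Boise–Inland1: 25 × 1 = 25
  Boise–Inland2: 40 × 3 = 120
  Elko–Inland1: 15 × 2 = 30
  Elko–Inland3: 5 × 4 = 20
Total = 25 + 120 + 30 + 20 = 195.

195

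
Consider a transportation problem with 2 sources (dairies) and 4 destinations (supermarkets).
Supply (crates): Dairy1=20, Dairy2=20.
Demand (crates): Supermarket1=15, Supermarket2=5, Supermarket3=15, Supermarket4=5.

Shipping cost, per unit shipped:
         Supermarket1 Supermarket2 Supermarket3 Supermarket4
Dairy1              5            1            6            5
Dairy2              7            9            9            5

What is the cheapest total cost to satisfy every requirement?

225

Optimal allocation:
  Dairy1->Supermarket2: 5 × 1 = 5
  Dairy1->Supermarket3: 15 × 6 = 90
  Dairy2->Supermarket1: 15 × 7 = 105
  Dairy2->Supermarket4: 5 × 5 = 25
Total = 5 + 90 + 105 + 25 = 225.
(Supply check: Dairy1 ships 20; Dairy2 ships 20.)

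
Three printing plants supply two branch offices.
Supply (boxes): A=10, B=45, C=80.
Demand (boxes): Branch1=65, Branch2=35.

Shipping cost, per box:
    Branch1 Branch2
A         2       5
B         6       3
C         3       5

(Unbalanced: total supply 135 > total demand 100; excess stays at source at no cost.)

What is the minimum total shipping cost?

One minimum-cost allocation:
  A->Branch1: 10 × 2 = 20
  B->Branch2: 35 × 3 = 105
  C->Branch1: 55 × 3 = 165
Total = 20 + 105 + 165 = 290.

290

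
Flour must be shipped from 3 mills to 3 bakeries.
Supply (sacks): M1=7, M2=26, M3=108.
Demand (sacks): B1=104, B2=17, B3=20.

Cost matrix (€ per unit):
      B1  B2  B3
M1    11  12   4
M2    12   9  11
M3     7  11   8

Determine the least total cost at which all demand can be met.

1040

A cheapest plan:
  M1 to B3: 7 × €4 = €28
  M2 to B2: 17 × €9 = €153
  M2 to B3: 9 × €11 = €99
  M3 to B1: 104 × €7 = €728
  M3 to B3: 4 × €8 = €32
Total = 28 + 153 + 99 + 728 + 32 = €1040.
(Supply check: M1 ships 7; M2 ships 26; M3 ships 108.)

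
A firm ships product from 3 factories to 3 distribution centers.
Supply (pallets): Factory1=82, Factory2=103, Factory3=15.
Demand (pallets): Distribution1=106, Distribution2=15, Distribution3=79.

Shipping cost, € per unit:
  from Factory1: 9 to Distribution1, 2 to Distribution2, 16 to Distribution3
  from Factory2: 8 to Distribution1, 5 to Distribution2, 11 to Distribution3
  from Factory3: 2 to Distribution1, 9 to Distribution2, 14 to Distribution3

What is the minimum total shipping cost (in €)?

1724

One minimum-cost allocation:
  Factory1→Distribution1: 67 × €9 = €603
  Factory1→Distribution2: 15 × €2 = €30
  Factory2→Distribution1: 24 × €8 = €192
  Factory2→Distribution3: 79 × €11 = €869
  Factory3→Distribution1: 15 × €2 = €30
Total = 603 + 30 + 192 + 869 + 30 = €1724.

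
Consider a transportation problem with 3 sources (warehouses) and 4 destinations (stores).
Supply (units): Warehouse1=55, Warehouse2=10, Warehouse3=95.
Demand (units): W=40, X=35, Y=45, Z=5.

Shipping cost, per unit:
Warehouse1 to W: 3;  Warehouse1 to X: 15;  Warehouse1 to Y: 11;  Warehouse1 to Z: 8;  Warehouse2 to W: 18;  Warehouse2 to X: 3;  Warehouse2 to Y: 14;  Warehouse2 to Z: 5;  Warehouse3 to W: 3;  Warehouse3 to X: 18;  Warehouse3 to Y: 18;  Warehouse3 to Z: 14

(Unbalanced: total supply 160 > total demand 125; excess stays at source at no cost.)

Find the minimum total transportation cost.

A cheapest plan:
  Warehouse1 to X: 5 units
  Warehouse1 to Y: 45 units
  Warehouse1 to Z: 5 units
  Warehouse2 to X: 10 units
  Warehouse3 to W: 40 units
  Warehouse3 to X: 20 units
Total cost = 1120.
(Supply check: Warehouse1 ships 55; Warehouse2 ships 10; Warehouse3 ships 60.)

1120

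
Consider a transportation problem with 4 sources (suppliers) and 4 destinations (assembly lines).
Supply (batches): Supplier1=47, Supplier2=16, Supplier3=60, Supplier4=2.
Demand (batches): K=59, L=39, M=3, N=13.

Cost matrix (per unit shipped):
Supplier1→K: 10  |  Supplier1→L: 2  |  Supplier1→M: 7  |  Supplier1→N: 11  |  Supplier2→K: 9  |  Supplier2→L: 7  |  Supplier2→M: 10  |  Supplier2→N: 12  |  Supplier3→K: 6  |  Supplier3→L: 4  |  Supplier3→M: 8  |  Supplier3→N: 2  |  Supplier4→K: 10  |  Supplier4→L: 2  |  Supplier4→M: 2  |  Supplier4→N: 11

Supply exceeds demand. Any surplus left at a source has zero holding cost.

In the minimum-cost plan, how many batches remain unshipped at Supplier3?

0

Minimum-cost shipments:
  Supplier1→L: 39 × 2 = 78
  Supplier1→M: 1 × 7 = 7
  Supplier2→K: 12 × 9 = 108
  Supplier3→K: 47 × 6 = 282
  Supplier3→N: 13 × 2 = 26
  Supplier4→M: 2 × 2 = 4
Total cost = 505.
Supplier3 ships 60 of its 60, leaving 0.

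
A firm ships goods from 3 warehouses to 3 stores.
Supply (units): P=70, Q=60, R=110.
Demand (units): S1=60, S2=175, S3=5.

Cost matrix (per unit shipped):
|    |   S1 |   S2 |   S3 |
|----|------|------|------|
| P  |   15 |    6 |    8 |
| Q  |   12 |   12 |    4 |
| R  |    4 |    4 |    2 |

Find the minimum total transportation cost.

1540

A cheapest plan:
  P→S2: 70 × 6 = 420
  Q→S1: 55 × 12 = 660
  Q→S3: 5 × 4 = 20
  R→S1: 5 × 4 = 20
  R→S2: 105 × 4 = 420
Total = 420 + 660 + 20 + 20 + 420 = 1540.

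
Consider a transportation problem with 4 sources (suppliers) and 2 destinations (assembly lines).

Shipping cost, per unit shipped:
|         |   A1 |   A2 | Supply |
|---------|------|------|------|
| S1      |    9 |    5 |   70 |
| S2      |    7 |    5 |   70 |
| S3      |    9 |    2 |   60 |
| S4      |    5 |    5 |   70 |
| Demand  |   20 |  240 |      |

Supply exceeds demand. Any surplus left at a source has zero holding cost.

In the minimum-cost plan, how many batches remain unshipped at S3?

Minimum-cost shipments:
  S1→A2: 70 batches
  S2→A2: 70 batches
  S3→A2: 60 batches
  S4→A1: 20 batches
  S4→A2: 40 batches
Total cost = 1120.
S3 ships 60 of its 60, leaving 0.

0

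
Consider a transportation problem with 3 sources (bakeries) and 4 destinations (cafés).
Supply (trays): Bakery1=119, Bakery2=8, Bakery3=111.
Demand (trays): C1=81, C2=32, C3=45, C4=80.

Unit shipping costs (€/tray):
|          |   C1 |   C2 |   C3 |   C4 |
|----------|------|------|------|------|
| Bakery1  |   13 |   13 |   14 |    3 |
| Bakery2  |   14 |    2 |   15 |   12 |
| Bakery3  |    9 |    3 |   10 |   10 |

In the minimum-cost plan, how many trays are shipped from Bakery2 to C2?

Optimal shipments:
  Bakery1 to C3: 39 × €14 = €546
  Bakery1 to C4: 80 × €3 = €240
  Bakery2 to C2: 8 × €2 = €16
  Bakery3 to C1: 81 × €9 = €729
  Bakery3 to C2: 24 × €3 = €72
  Bakery3 to C3: 6 × €10 = €60
Total cost = €1663.
So Bakery2→C2 carries 8 trays.

8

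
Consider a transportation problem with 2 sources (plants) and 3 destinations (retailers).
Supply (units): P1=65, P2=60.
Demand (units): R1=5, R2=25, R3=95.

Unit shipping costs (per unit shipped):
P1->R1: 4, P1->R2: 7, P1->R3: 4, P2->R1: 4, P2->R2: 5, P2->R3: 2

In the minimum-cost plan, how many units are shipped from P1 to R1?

The minimum-cost plan:
  P1 to R1: 5 × 4 = 20
  P1 to R2: 25 × 7 = 175
  P1 to R3: 35 × 4 = 140
  P2 to R3: 60 × 2 = 120
Total cost = 455.
So P1→R1 carries 5 units.

5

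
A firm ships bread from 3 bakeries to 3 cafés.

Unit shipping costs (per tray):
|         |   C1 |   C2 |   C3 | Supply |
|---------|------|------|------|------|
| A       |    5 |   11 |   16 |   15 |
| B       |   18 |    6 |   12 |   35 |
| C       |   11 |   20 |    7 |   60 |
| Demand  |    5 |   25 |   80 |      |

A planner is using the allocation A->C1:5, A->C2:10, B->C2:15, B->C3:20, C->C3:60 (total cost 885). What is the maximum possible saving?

Current plan cost = 5·5 + 10·11 + 15·6 + 20·12 + 60·7 = 885.
Optimal plan:
  A to C1: 5 trays
  A to C3: 10 trays
  B to C2: 25 trays
  B to C3: 10 trays
  C to C3: 60 trays
Optimal cost = 875.
Saving = 885 − 875 = 10.

10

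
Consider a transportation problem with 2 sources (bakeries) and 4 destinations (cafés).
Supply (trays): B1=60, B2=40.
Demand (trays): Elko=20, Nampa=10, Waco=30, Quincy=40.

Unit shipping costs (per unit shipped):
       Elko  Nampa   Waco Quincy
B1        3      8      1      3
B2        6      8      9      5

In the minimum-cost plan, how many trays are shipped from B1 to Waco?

Solving gives:
  B1->Elko: 20 × 3 = 60
  B1->Waco: 30 × 1 = 30
  B1->Quincy: 10 × 3 = 30
  B2->Nampa: 10 × 8 = 80
  B2->Quincy: 30 × 5 = 150
Total cost = 350.
So B1→Waco carries 30 trays.

30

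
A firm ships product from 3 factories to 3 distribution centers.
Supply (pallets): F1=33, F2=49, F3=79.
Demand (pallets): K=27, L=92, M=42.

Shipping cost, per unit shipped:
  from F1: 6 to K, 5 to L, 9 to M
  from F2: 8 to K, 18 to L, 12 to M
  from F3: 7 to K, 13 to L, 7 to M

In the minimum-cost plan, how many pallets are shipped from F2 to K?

27

The minimum-cost plan:
  F1–L: 33 pallets
  F2–K: 27 pallets
  F2–M: 22 pallets
  F3–L: 59 pallets
  F3–M: 20 pallets
Total cost = 1552.
So F2→K carries 27 pallets.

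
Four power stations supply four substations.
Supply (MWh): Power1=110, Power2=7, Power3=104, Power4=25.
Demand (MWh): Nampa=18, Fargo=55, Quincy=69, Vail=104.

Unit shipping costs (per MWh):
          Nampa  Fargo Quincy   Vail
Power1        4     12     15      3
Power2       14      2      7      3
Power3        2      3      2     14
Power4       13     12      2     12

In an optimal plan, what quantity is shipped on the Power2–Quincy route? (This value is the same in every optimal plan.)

0

The minimum-cost plan:
  Power1->Nampa: 6 × 4 = 24
  Power1->Vail: 104 × 3 = 312
  Power2->Fargo: 7 × 2 = 14
  Power3->Nampa: 12 × 2 = 24
  Power3->Fargo: 48 × 3 = 144
  Power3->Quincy: 44 × 2 = 88
  Power4->Quincy: 25 × 2 = 50
Total cost = 656.
The route Power2→Quincy is not used.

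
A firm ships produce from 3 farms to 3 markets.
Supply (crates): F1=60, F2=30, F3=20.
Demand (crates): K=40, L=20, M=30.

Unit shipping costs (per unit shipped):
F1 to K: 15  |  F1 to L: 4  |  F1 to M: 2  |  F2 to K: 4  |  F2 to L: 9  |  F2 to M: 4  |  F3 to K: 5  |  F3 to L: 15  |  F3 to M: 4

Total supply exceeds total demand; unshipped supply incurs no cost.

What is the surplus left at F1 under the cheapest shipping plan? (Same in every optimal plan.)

An optimal plan:
  F1–L: 20 × 4 = 80
  F1–M: 30 × 2 = 60
  F2–K: 30 × 4 = 120
  F3–K: 10 × 5 = 50
Total cost = 310.
F1 ships 50 of its 60, leaving 10.

10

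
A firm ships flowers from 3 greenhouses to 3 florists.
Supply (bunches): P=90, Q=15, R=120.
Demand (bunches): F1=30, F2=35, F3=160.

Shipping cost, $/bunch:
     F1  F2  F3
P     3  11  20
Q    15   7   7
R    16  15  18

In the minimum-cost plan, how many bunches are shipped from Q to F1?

The minimum-cost plan:
  P–F1: 30 × $3 = $90
  P–F2: 35 × $11 = $385
  P–F3: 25 × $20 = $500
  Q–F3: 15 × $7 = $105
  R–F3: 120 × $18 = $2160
Total cost = $3240.
The route Q→F1 is not used.

0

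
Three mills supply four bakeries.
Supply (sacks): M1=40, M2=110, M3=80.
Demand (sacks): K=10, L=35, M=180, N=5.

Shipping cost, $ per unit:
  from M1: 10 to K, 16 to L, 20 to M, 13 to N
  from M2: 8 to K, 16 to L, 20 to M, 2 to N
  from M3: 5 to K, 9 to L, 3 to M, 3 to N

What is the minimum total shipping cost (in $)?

2890

An optimal shipping plan:
  M1→L: 35 × $16 = $560
  M1→M: 5 × $20 = $100
  M2→K: 10 × $8 = $80
  M2→M: 95 × $20 = $1900
  M2→N: 5 × $2 = $10
  M3→M: 80 × $3 = $240
Total = 560 + 100 + 80 + 1900 + 10 + 240 = $2890.
(Supply check: M1 ships 40; M2 ships 110; M3 ships 80.)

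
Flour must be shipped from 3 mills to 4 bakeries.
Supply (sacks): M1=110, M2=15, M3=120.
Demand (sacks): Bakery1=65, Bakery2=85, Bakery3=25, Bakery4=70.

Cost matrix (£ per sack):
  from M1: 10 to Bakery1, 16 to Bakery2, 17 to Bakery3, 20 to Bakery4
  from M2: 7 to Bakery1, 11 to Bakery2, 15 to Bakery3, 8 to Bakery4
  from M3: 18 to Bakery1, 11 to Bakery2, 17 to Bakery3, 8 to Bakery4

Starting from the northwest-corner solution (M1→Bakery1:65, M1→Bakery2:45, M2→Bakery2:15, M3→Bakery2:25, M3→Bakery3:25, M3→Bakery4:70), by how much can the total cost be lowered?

Current plan cost = 65·10 + 45·16 + 15·11 + 25·11 + 25·17 + 70·8 = £2795.
Optimal plan:
  M1→Bakery1: 65 × £10 = £650
  M1→Bakery2: 20 × £16 = £320
  M1→Bakery3: 25 × £17 = £425
  M2→Bakery2: 15 × £11 = £165
  M3→Bakery2: 50 × £11 = £550
  M3→Bakery4: 70 × £8 = £560
Optimal cost = £2670.
Saving = 2795 − 2670 = £125.

125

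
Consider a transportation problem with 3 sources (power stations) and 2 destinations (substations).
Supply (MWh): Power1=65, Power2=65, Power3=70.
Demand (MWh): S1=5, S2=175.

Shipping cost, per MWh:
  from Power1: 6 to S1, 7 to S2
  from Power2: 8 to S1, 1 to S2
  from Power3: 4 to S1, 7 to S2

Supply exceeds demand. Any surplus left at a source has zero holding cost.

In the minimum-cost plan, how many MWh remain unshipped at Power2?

An optimal plan:
  Power1->S2: 65 × 7 = 455
  Power2->S2: 65 × 1 = 65
  Power3->S1: 5 × 4 = 20
  Power3->S2: 45 × 7 = 315
Total cost = 855.
Power2 ships 65 of its 65, leaving 0.

0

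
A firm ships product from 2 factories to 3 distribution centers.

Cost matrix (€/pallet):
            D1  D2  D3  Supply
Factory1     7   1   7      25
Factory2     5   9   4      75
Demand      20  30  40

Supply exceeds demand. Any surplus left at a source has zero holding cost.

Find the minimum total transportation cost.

An optimal shipping plan:
  Factory1 to D2: 25 pallets
  Factory2 to D1: 20 pallets
  Factory2 to D2: 5 pallets
  Factory2 to D3: 40 pallets
Total cost = €330.
(Supply check: Factory1 ships 25; Factory2 ships 65.)

330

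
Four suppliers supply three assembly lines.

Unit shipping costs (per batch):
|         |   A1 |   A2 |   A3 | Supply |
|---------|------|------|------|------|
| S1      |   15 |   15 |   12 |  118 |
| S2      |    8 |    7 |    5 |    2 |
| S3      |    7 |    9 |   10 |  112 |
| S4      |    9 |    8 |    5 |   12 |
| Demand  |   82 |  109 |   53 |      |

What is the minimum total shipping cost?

2565

A cheapest plan:
  S1 to A2: 77 × 15 = 1155
  S1 to A3: 41 × 12 = 492
  S2 to A2: 2 × 7 = 14
  S3 to A1: 82 × 7 = 574
  S3 to A2: 30 × 9 = 270
  S4 to A3: 12 × 5 = 60
Total = 1155 + 492 + 14 + 574 + 270 + 60 = 2565.
(Supply check: S1 ships 118; S2 ships 2; S3 ships 112; S4 ships 12.)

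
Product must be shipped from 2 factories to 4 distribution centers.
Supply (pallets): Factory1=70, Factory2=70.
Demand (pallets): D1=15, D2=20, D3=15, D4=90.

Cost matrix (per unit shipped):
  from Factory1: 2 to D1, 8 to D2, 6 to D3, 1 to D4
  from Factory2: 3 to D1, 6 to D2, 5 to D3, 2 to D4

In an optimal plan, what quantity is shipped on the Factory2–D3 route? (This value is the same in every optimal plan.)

15

Solving gives:
  Factory1->D1: 15 × 2 = 30
  Factory1->D4: 55 × 1 = 55
  Factory2->D2: 20 × 6 = 120
  Factory2->D3: 15 × 5 = 75
  Factory2->D4: 35 × 2 = 70
Total cost = 350.
So Factory2→D3 carries 15 pallets.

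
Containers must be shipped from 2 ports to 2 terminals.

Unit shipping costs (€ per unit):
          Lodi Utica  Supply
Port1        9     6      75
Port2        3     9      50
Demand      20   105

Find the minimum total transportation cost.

780

A cheapest plan:
  Port1→Utica: 75 × €6 = €450
  Port2→Lodi: 20 × €3 = €60
  Port2→Utica: 30 × €9 = €270
Total = 450 + 60 + 270 = €780.
(Supply check: Port1 ships 75; Port2 ships 50.)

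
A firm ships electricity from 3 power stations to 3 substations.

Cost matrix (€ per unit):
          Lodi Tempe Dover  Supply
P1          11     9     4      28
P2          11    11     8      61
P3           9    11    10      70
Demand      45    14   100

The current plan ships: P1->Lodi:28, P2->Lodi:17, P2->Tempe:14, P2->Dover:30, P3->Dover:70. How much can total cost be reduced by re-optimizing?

320

Current plan cost = 28·11 + 17·11 + 14·11 + 30·8 + 70·10 = €1589.
Optimal plan:
  P1→Dover: 28 × €4 = €112
  P2→Dover: 61 × €8 = €488
  P3→Lodi: 45 × €9 = €405
  P3→Tempe: 14 × €11 = €154
  P3→Dover: 11 × €10 = €110
Optimal cost = €1269.
Saving = 1589 − 1269 = €320.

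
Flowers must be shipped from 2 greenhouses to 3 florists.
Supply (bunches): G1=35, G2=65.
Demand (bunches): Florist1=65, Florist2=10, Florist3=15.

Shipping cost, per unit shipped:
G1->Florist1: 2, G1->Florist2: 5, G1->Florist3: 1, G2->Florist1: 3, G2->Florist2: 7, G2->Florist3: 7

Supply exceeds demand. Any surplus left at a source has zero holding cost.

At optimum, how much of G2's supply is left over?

An optimal plan:
  G1–Florist1: 10 bunches
  G1–Florist2: 10 bunches
  G1–Florist3: 15 bunches
  G2–Florist1: 55 bunches
Total cost = 250.
G2 ships 55 of its 65, leaving 10.

10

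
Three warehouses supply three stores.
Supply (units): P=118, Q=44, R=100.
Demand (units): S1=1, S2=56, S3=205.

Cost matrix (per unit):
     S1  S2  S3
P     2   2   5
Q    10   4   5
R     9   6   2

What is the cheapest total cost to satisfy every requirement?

839

A cheapest plan:
  P->S1: 1 × 2 = 2
  P->S2: 56 × 2 = 112
  P->S3: 61 × 5 = 305
  Q->S3: 44 × 5 = 220
  R->S3: 100 × 2 = 200
Total = 2 + 112 + 305 + 220 + 200 = 839.
(Supply check: P ships 118; Q ships 44; R ships 100.)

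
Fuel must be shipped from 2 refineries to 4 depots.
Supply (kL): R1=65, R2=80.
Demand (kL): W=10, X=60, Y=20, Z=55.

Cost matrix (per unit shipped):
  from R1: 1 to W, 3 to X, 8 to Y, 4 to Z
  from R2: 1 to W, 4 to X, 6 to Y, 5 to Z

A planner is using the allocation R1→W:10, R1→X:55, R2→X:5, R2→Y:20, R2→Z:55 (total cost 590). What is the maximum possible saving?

Current plan cost = 10·1 + 55·3 + 5·4 + 20·6 + 55·5 = 590.
Optimal plan:
  R1→X: 60 kL
  R1→Z: 5 kL
  R2→W: 10 kL
  R2→Y: 20 kL
  R2→Z: 50 kL
Optimal cost = 580.
Saving = 590 − 580 = 10.

10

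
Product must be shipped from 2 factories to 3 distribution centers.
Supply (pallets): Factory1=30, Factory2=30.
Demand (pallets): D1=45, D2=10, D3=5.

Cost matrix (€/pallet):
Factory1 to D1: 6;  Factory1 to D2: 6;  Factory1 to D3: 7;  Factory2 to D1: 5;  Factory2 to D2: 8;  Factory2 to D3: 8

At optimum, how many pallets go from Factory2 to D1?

30

Solving gives:
  Factory1->D1: 15 × €6 = €90
  Factory1->D2: 10 × €6 = €60
  Factory1->D3: 5 × €7 = €35
  Factory2->D1: 30 × €5 = €150
Total cost = €335.
So Factory2→D1 carries 30 pallets.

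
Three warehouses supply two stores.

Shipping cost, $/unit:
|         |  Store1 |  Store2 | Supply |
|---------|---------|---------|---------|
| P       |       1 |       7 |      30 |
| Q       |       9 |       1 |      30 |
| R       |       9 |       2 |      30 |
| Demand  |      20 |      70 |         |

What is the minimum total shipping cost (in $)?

180

An optimal shipping plan:
  P–Store1: 20 × $1 = $20
  P–Store2: 10 × $7 = $70
  Q–Store2: 30 × $1 = $30
  R–Store2: 30 × $2 = $60
Total = 20 + 70 + 30 + 60 = $180.
(Supply check: P ships 30; Q ships 30; R ships 30.)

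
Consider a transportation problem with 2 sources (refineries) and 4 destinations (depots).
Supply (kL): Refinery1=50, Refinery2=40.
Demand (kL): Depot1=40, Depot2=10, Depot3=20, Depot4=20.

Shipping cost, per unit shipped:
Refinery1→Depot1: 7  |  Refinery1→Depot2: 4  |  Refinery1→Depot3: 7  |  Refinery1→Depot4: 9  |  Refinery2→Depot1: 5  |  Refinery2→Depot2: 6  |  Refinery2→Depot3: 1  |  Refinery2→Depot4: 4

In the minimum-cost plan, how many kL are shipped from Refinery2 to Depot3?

Optimal shipments:
  Refinery1 to Depot1: 40 × 7 = 280
  Refinery1 to Depot2: 10 × 4 = 40
  Refinery2 to Depot3: 20 × 1 = 20
  Refinery2 to Depot4: 20 × 4 = 80
Total cost = 420.
So Refinery2→Depot3 carries 20 kL.

20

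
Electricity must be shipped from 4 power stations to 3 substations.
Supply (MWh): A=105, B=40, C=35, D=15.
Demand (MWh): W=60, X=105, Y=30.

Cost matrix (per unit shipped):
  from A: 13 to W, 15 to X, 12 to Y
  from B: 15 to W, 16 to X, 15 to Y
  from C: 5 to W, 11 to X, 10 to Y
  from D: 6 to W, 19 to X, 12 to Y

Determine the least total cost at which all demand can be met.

One minimum-cost allocation:
  A to W: 10 × 13 = 130
  A to X: 65 × 15 = 975
  A to Y: 30 × 12 = 360
  B to X: 40 × 16 = 640
  C to W: 35 × 5 = 175
  D to W: 15 × 6 = 90
Total = 130 + 975 + 360 + 640 + 175 + 90 = 2370.

2370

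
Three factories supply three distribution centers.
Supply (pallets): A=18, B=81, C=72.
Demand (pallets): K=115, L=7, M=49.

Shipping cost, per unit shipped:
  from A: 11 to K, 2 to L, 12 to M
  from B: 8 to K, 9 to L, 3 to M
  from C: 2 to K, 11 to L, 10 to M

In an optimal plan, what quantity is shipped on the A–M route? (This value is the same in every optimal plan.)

0

Solving gives:
  A→K: 11 × 11 = 121
  A→L: 7 × 2 = 14
  B→K: 32 × 8 = 256
  B→M: 49 × 3 = 147
  C→K: 72 × 2 = 144
Total cost = 682.
The route A→M is not used.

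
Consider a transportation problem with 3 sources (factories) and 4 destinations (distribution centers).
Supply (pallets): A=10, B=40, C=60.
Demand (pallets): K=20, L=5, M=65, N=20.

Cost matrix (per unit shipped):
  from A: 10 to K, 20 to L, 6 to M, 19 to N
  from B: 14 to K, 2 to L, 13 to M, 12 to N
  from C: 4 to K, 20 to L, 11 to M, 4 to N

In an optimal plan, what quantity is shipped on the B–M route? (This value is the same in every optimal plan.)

Optimal shipments:
  A–M: 10 × 6 = 60
  B–L: 5 × 2 = 10
  B–M: 35 × 13 = 455
  C–K: 20 × 4 = 80
  C–M: 20 × 11 = 220
  C–N: 20 × 4 = 80
Total cost = 905.
So B→M carries 35 pallets.

35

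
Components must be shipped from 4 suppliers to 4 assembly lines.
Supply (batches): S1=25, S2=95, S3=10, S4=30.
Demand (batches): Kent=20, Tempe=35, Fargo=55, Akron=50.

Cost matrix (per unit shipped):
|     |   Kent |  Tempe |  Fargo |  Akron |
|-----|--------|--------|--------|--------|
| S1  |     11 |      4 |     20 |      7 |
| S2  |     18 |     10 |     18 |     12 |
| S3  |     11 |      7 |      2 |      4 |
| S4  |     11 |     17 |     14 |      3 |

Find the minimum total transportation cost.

1700

One minimum-cost allocation:
  S1–Kent: 20 × 11 = 220
  S1–Tempe: 5 × 4 = 20
  S2–Tempe: 30 × 10 = 300
  S2–Fargo: 45 × 18 = 810
  S2–Akron: 20 × 12 = 240
  S3–Fargo: 10 × 2 = 20
  S4–Akron: 30 × 3 = 90
Total = 220 + 20 + 300 + 810 + 240 + 20 + 90 = 1700.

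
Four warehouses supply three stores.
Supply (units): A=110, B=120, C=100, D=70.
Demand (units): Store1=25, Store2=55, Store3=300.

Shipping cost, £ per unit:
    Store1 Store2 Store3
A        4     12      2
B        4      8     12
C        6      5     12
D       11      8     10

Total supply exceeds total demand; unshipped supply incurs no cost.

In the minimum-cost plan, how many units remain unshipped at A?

An optimal plan:
  A–Store3: 110 × £2 = £220
  B–Store1: 25 × £4 = £100
  B–Store3: 75 × £12 = £900
  C–Store2: 55 × £5 = £275
  C–Store3: 45 × £12 = £540
  D–Store3: 70 × £10 = £700
Total cost = £2735.
A ships 110 of its 110, leaving 0.

0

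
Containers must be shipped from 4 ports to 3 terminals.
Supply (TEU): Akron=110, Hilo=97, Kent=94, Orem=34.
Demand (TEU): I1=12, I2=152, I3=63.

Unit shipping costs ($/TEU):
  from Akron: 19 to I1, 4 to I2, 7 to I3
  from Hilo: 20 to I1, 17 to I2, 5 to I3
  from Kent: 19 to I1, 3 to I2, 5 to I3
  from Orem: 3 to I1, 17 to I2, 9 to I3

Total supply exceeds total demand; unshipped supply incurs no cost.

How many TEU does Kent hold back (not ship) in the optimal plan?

An optimal plan:
  Akron to I2: 58 × $4 = $232
  Hilo to I3: 63 × $5 = $315
  Kent to I2: 94 × $3 = $282
  Orem to I1: 12 × $3 = $36
Total cost = $865.
Kent ships 94 of its 94, leaving 0.

0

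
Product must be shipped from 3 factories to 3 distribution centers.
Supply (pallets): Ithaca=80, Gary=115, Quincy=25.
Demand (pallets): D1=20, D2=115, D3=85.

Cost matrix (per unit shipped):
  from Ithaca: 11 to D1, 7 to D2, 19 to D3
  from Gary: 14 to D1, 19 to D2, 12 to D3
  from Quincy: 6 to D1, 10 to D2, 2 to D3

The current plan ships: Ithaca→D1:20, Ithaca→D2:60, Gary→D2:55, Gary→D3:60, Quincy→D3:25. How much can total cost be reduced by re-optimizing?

Current plan cost = 20·11 + 60·7 + 55·19 + 60·12 + 25·2 = 2455.
Optimal plan:
  Ithaca to D2: 80 × 7 = 560
  Gary to D1: 20 × 14 = 280
  Gary to D2: 35 × 19 = 665
  Gary to D3: 60 × 12 = 720
  Quincy to D3: 25 × 2 = 50
Optimal cost = 2275.
Saving = 2455 − 2275 = 180.

180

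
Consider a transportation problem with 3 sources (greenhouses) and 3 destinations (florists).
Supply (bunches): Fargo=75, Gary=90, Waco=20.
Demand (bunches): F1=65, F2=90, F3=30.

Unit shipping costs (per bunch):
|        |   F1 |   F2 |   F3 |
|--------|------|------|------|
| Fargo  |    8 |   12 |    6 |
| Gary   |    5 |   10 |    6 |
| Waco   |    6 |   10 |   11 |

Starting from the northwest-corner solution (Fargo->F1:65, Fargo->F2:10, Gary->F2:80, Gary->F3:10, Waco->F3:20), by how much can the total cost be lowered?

Current plan cost = 65·8 + 10·12 + 80·10 + 10·6 + 20·11 = 1720.
Optimal plan:
  Fargo->F2: 45 × 12 = 540
  Fargo->F3: 30 × 6 = 180
  Gary->F1: 65 × 5 = 325
  Gary->F2: 25 × 10 = 250
  Waco->F2: 20 × 10 = 200
Optimal cost = 1495.
Saving = 1720 − 1495 = 225.

225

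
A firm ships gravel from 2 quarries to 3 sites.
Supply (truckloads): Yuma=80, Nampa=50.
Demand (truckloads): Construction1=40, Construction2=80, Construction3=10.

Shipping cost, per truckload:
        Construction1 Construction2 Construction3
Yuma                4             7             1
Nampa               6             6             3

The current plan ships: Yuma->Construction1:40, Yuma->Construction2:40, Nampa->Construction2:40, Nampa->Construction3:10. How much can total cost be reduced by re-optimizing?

30

Current plan cost = 40·4 + 40·7 + 40·6 + 10·3 = 710.
Optimal plan:
  Yuma–Construction1: 40 × 4 = 160
  Yuma–Construction2: 30 × 7 = 210
  Yuma–Construction3: 10 × 1 = 10
  Nampa–Construction2: 50 × 6 = 300
Optimal cost = 680.
Saving = 710 − 680 = 30.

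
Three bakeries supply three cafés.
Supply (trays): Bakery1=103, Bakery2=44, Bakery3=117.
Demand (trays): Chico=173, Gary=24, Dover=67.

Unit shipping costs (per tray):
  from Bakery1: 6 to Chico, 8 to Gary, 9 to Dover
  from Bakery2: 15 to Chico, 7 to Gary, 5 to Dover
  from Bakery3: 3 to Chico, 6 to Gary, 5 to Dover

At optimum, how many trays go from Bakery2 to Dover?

44

The minimum-cost plan:
  Bakery1 to Chico: 79 × 6 = 474
  Bakery1 to Gary: 24 × 8 = 192
  Bakery2 to Dover: 44 × 5 = 220
  Bakery3 to Chico: 94 × 3 = 282
  Bakery3 to Dover: 23 × 5 = 115
Total cost = 1283.
So Bakery2→Dover carries 44 trays.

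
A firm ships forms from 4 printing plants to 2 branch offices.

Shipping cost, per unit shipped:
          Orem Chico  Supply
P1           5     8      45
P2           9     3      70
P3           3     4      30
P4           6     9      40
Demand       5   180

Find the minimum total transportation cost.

1035

A cheapest plan:
  P1->Orem: 5 × 5 = 25
  P1->Chico: 40 × 8 = 320
  P2->Chico: 70 × 3 = 210
  P3->Chico: 30 × 4 = 120
  P4->Chico: 40 × 9 = 360
Total = 25 + 320 + 210 + 120 + 360 = 1035.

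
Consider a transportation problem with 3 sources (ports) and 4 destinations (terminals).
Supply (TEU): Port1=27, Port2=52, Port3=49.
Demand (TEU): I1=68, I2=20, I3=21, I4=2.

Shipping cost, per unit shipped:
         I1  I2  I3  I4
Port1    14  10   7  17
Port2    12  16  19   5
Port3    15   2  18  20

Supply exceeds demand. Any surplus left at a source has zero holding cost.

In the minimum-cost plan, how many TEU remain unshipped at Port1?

An optimal plan:
  Port1 to I1: 6 × 14 = 84
  Port1 to I3: 21 × 7 = 147
  Port2 to I1: 50 × 12 = 600
  Port2 to I4: 2 × 5 = 10
  Port3 to I1: 12 × 15 = 180
  Port3 to I2: 20 × 2 = 40
Total cost = 1061.
Port1 ships 27 of its 27, leaving 0.

0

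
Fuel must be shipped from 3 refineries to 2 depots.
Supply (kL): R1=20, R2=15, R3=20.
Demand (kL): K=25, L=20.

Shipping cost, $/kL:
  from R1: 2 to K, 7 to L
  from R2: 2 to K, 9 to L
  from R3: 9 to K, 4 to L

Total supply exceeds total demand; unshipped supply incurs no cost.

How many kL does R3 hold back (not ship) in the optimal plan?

0

An optimal plan:
  R1→K: 10 × $2 = $20
  R2→K: 15 × $2 = $30
  R3→L: 20 × $4 = $80
Total cost = $130.
R3 ships 20 of its 20, leaving 0.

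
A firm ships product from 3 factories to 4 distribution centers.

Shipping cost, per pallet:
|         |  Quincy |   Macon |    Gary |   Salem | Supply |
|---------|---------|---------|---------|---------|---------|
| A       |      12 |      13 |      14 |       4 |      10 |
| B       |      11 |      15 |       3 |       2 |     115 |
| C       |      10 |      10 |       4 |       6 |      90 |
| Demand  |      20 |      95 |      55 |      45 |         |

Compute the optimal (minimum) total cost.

1445

One minimum-cost allocation:
  A→Quincy: 5 × 12 = 60
  A→Macon: 5 × 13 = 65
  B→Quincy: 15 × 11 = 165
  B→Gary: 55 × 3 = 165
  B→Salem: 45 × 2 = 90
  C→Macon: 90 × 10 = 900
Total = 60 + 65 + 165 + 165 + 90 + 900 = 1445.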